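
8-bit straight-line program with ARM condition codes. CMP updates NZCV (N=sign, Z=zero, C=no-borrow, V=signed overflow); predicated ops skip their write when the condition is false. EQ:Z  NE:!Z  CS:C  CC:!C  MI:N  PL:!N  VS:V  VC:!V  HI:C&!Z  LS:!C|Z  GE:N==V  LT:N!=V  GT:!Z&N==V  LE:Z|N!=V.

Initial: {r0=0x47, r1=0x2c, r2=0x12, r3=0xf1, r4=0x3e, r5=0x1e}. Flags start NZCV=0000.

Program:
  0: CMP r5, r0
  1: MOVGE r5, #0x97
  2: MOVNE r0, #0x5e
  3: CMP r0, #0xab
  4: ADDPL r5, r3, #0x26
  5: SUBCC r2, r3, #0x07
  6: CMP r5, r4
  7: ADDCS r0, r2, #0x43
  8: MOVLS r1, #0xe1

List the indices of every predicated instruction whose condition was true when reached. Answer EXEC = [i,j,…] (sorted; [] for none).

EXEC = [2,5,8]

[0] flags=1000 → (cmp)
[1] flags=1000 GE?F → skip
[2] flags=1000 NE?T → r0=0x5e
[3] flags=1001 → (cmp)
[4] flags=1001 PL?F → skip
[5] flags=1001 CC?T → r2=0xea
[6] flags=1000 → (cmp)
[7] flags=1000 CS?F → skip
[8] flags=1000 LS?T → r1=0xe1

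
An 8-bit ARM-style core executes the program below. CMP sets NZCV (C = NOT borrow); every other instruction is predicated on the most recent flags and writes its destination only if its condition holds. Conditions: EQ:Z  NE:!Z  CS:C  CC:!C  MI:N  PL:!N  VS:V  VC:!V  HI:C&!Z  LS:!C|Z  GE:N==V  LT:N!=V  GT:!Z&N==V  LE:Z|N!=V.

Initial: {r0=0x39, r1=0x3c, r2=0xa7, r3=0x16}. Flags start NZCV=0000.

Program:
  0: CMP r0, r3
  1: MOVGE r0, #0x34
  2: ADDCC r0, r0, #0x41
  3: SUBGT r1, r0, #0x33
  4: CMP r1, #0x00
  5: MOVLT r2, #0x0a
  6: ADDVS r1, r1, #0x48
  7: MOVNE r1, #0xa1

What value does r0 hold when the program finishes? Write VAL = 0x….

VAL = 0x34

0: ✓ CMP  NZCV=0010
1: ✓ MOVGE  r0←0x34
2: · ADDCC
3: ✓ SUBGT  r1←0x01
4: ✓ CMP  NZCV=0010
5: · MOVLT
6: · ADDVS
7: ✓ MOVNE  r1←0xa1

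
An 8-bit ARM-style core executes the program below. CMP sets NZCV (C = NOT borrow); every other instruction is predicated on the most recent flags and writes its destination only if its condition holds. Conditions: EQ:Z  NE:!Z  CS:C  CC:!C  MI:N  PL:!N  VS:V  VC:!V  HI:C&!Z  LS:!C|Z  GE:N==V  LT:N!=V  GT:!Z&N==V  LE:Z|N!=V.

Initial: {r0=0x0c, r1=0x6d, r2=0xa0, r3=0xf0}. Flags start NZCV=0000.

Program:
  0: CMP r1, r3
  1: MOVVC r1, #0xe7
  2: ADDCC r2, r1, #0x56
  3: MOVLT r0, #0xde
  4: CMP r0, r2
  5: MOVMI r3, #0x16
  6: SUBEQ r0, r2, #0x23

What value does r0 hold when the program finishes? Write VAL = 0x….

VAL = 0x0c

[0] flags=0000 → (cmp)
[1] flags=0000 VC?T → r1=0xe7
[2] flags=0000 CC?T → r2=0x3d
[3] flags=0000 LT?F → skip
[4] flags=1000 → (cmp)
[5] flags=1000 MI?T → r3=0x16
[6] flags=1000 EQ?F → skip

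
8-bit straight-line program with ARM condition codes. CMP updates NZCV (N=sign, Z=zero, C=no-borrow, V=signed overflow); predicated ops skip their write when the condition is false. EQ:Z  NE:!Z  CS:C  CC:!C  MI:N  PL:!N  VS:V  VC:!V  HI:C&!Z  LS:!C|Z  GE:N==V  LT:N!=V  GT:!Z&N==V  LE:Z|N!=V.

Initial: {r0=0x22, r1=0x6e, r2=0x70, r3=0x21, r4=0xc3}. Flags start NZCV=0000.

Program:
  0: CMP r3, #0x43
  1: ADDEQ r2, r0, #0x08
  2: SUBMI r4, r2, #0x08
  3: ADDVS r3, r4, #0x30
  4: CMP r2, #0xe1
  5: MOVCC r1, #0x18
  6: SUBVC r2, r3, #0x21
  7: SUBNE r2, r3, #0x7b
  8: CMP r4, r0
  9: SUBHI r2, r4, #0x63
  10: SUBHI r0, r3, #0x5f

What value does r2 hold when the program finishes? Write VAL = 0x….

[0] flags=1000 → (cmp)
[1] flags=1000 EQ?F → skip
[2] flags=1000 MI?T → r4=0x68
[3] flags=1000 VS?F → skip
[4] flags=1001 → (cmp)
[5] flags=1001 CC?T → r1=0x18
[6] flags=1001 VC?F → skip
[7] flags=1001 NE?T → r2=0xa6
[8] flags=0010 → (cmp)
[9] flags=0010 HI?T → r2=0x05
[10] flags=0010 HI?T → r0=0xc2

VAL = 0x05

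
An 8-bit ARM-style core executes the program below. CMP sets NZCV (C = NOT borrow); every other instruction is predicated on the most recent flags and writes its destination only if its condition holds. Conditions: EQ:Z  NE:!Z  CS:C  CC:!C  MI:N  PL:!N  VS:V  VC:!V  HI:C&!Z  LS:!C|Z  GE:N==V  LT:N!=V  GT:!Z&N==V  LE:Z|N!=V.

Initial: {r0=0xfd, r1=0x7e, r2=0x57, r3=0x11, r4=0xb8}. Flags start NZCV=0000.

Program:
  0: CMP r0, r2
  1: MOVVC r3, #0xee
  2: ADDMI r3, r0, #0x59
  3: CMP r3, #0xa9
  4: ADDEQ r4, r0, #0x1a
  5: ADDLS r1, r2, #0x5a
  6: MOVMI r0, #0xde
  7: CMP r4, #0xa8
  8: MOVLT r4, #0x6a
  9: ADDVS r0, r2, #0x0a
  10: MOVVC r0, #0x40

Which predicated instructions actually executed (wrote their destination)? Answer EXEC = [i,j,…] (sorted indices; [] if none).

EXEC = [1,2,5,6,10]

0: ✓ CMP  NZCV=1010
1: ✓ MOVVC  r3←0xee
2: ✓ ADDMI  r3←0x56
3: ✓ CMP  NZCV=1001
4: · ADDEQ
5: ✓ ADDLS  r1←0xb1
6: ✓ MOVMI  r0←0xde
7: ✓ CMP  NZCV=0010
8: · MOVLT
9: · ADDVS
10: ✓ MOVVC  r0←0x40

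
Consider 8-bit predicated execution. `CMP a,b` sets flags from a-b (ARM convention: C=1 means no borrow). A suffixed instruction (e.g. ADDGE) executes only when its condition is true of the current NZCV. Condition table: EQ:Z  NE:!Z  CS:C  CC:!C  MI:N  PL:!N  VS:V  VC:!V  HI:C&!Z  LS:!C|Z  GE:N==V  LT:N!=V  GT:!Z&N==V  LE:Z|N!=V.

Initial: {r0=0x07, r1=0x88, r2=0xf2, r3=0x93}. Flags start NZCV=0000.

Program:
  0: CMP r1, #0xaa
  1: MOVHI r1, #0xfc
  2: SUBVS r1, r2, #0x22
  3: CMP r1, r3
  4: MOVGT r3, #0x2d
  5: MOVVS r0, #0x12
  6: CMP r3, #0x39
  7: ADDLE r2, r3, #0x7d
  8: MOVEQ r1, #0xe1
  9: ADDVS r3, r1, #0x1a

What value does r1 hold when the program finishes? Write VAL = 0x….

0: ✓ CMP  NZCV=1000
1: · MOVHI
2: · SUBVS
3: ✓ CMP  NZCV=1000
4: · MOVGT
5: · MOVVS
6: ✓ CMP  NZCV=0011
7: ✓ ADDLE  r2←0x10
8: · MOVEQ
9: ✓ ADDVS  r3←0xa2

VAL = 0x88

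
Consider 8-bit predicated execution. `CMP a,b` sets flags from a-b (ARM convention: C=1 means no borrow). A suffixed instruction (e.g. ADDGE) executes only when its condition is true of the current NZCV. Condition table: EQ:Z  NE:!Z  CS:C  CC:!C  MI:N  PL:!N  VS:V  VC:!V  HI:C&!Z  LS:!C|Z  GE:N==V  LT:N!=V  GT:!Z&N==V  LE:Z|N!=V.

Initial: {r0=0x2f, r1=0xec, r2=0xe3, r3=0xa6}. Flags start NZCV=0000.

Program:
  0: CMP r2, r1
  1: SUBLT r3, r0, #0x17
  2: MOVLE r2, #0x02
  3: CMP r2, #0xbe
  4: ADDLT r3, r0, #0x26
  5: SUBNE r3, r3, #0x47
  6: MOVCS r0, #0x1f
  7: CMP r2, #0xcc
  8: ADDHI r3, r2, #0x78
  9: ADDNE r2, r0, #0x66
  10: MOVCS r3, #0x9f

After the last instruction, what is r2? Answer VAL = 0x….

[0] flags=1000 → (cmp)
[1] flags=1000 LT?T → r3=0x18
[2] flags=1000 LE?T → r2=0x02
[3] flags=0000 → (cmp)
[4] flags=0000 LT?F → skip
[5] flags=0000 NE?T → r3=0xd1
[6] flags=0000 CS?F → skip
[7] flags=0000 → (cmp)
[8] flags=0000 HI?F → skip
[9] flags=0000 NE?T → r2=0x95
[10] flags=0000 CS?F → skip

VAL = 0x95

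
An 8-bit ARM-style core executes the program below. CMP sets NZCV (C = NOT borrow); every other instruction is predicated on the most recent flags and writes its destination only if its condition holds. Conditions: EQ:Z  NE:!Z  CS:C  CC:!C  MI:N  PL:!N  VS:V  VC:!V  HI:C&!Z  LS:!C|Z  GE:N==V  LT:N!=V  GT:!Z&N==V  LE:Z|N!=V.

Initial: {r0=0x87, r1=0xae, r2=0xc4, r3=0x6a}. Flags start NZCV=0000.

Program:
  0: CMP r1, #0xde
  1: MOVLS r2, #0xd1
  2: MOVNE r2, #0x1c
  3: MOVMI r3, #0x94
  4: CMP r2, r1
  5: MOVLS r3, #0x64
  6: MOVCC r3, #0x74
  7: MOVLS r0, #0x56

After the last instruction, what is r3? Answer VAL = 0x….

VAL = 0x74

0: ✓ CMP  NZCV=1000
1: ✓ MOVLS  r2←0xd1
2: ✓ MOVNE  r2←0x1c
3: ✓ MOVMI  r3←0x94
4: ✓ CMP  NZCV=0000
5: ✓ MOVLS  r3←0x64
6: ✓ MOVCC  r3←0x74
7: ✓ MOVLS  r0←0x56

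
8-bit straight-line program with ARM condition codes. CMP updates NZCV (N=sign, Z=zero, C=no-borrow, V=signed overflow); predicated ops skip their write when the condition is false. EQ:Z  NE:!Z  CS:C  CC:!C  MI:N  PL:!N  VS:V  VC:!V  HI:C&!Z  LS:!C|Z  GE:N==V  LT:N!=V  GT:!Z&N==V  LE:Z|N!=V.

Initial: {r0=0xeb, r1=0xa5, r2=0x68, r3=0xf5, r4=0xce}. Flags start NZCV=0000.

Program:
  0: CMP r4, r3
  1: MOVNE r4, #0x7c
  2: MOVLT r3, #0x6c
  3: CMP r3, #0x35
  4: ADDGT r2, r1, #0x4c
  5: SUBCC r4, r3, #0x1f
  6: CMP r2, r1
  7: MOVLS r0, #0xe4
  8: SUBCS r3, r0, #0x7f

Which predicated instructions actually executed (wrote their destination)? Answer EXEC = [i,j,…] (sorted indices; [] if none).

0: ✓ CMP  NZCV=1000
1: ✓ MOVNE  r4←0x7c
2: ✓ MOVLT  r3←0x6c
3: ✓ CMP  NZCV=0010
4: ✓ ADDGT  r2←0xf1
5: · SUBCC
6: ✓ CMP  NZCV=0010
7: · MOVLS
8: ✓ SUBCS  r3←0x6c

EXEC = [1,2,4,8]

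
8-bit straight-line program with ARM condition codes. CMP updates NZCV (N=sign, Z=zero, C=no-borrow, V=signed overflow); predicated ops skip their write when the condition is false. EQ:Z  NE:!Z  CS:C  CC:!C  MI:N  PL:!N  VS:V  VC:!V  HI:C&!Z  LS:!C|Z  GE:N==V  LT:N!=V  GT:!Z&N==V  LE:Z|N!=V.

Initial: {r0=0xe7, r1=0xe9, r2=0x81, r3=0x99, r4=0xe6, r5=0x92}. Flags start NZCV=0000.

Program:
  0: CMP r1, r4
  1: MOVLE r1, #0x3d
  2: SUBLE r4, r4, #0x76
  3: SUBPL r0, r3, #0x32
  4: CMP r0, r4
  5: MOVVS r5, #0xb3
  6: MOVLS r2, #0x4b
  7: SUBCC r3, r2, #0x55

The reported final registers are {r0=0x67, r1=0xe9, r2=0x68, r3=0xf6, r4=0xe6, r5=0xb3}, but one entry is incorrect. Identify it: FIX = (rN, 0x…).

[0] flags=0010 → (cmp)
[1] flags=0010 LE?F → skip
[2] flags=0010 LE?F → skip
[3] flags=0010 PL?T → r0=0x67
[4] flags=1001 → (cmp)
[5] flags=1001 VS?T → r5=0xb3
[6] flags=1001 LS?T → r2=0x4b
[7] flags=1001 CC?T → r3=0xf6

FIX = (r2, 0x4b)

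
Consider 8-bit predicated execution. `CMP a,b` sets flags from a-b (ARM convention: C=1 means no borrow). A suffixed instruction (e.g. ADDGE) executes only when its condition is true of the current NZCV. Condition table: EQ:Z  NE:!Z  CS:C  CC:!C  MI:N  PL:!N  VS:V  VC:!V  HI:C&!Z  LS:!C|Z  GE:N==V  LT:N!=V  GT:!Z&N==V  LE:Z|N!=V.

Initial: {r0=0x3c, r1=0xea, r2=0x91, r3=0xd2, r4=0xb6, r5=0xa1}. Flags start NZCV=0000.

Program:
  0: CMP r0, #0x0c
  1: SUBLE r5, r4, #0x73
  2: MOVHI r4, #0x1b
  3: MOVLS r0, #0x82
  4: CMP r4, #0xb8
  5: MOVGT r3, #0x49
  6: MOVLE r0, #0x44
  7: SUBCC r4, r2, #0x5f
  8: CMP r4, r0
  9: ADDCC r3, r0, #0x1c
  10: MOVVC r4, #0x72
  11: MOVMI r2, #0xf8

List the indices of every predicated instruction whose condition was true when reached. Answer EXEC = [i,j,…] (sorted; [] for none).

0: ✓ CMP  NZCV=0010
1: · SUBLE
2: ✓ MOVHI  r4←0x1b
3: · MOVLS
4: ✓ CMP  NZCV=0000
5: ✓ MOVGT  r3←0x49
6: · MOVLE
7: ✓ SUBCC  r4←0x32
8: ✓ CMP  NZCV=1000
9: ✓ ADDCC  r3←0x58
10: ✓ MOVVC  r4←0x72
11: ✓ MOVMI  r2←0xf8

EXEC = [2,5,7,9,10,11]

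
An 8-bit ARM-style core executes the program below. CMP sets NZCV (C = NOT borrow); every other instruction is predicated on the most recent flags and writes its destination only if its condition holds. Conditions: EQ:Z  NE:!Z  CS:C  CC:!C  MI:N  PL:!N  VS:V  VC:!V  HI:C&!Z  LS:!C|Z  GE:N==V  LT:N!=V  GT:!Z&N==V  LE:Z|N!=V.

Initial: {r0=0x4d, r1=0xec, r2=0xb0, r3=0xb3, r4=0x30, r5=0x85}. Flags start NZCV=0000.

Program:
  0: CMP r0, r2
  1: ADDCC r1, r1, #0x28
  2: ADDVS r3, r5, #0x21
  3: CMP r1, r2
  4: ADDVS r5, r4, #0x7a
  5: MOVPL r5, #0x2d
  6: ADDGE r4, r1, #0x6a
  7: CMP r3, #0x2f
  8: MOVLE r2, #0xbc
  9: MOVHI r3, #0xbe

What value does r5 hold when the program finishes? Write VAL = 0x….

VAL = 0x2d

[0] flags=1001 → (cmp)
[1] flags=1001 CC?T → r1=0x14
[2] flags=1001 VS?T → r3=0xa6
[3] flags=0000 → (cmp)
[4] flags=0000 VS?F → skip
[5] flags=0000 PL?T → r5=0x2d
[6] flags=0000 GE?T → r4=0x7e
[7] flags=0011 → (cmp)
[8] flags=0011 LE?T → r2=0xbc
[9] flags=0011 HI?T → r3=0xbe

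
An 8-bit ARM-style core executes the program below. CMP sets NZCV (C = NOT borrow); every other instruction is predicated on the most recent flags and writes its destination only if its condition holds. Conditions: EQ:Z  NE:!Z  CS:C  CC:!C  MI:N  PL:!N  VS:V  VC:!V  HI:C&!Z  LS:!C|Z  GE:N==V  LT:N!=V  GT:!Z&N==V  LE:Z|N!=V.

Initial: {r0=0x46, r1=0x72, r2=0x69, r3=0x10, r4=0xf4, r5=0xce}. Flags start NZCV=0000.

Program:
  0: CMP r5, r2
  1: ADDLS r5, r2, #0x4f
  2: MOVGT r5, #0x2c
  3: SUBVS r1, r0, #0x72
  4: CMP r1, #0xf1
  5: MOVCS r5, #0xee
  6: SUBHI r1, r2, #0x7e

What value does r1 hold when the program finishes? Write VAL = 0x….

VAL = 0xd4

0: ✓ CMP  NZCV=0011
1: · ADDLS
2: · MOVGT
3: ✓ SUBVS  r1←0xd4
4: ✓ CMP  NZCV=1000
5: · MOVCS
6: · SUBHI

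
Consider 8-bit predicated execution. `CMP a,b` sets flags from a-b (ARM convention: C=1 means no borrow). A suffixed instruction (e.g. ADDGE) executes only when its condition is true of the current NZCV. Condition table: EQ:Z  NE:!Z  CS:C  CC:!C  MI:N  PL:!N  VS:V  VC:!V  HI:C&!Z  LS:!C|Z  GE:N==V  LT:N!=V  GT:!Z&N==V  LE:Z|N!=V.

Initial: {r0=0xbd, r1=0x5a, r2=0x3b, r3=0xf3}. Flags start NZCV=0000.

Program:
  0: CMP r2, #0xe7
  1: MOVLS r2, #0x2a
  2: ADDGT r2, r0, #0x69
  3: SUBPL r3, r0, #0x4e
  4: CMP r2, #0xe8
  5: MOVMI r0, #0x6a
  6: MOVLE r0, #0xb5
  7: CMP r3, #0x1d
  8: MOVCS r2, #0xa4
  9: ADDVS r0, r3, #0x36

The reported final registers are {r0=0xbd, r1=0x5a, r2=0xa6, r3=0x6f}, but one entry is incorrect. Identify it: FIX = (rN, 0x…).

FIX = (r2, 0xa4)

0: ✓ CMP  NZCV=0000
1: ✓ MOVLS  r2←0x2a
2: ✓ ADDGT  r2←0x26
3: ✓ SUBPL  r3←0x6f
4: ✓ CMP  NZCV=0000
5: · MOVMI
6: · MOVLE
7: ✓ CMP  NZCV=0010
8: ✓ MOVCS  r2←0xa4
9: · ADDVS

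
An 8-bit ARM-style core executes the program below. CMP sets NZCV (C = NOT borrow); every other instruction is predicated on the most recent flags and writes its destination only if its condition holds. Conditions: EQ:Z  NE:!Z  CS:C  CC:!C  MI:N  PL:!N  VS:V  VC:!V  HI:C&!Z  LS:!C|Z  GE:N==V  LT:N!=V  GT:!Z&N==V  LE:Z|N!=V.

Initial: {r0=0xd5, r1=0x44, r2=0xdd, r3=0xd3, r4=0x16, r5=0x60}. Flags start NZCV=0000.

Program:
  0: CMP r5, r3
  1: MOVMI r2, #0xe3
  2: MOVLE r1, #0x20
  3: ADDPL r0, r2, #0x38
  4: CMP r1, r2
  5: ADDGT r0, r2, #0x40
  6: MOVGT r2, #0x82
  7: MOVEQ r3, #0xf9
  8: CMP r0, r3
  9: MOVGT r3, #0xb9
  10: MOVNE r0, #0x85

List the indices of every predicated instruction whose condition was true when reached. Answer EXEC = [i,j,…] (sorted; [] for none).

0: ✓ CMP  NZCV=1001
1: ✓ MOVMI  r2←0xe3
2: · MOVLE
3: · ADDPL
4: ✓ CMP  NZCV=0000
5: ✓ ADDGT  r0←0x23
6: ✓ MOVGT  r2←0x82
7: · MOVEQ
8: ✓ CMP  NZCV=0000
9: ✓ MOVGT  r3←0xb9
10: ✓ MOVNE  r0←0x85

EXEC = [1,5,6,9,10]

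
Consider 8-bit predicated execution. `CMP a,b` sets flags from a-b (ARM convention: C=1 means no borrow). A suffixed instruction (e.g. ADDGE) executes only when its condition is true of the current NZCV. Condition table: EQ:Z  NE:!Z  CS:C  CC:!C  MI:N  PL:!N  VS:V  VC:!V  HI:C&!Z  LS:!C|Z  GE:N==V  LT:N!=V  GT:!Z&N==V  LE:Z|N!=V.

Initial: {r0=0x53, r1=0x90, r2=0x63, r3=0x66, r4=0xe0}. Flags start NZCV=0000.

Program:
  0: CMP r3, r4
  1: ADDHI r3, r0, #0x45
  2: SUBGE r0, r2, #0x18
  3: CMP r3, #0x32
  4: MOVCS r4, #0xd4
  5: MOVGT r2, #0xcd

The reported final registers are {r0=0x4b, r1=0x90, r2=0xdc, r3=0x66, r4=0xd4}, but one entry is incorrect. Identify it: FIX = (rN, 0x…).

0: ✓ CMP  NZCV=1001
1: · ADDHI
2: ✓ SUBGE  r0←0x4b
3: ✓ CMP  NZCV=0010
4: ✓ MOVCS  r4←0xd4
5: ✓ MOVGT  r2←0xcd

FIX = (r2, 0xcd)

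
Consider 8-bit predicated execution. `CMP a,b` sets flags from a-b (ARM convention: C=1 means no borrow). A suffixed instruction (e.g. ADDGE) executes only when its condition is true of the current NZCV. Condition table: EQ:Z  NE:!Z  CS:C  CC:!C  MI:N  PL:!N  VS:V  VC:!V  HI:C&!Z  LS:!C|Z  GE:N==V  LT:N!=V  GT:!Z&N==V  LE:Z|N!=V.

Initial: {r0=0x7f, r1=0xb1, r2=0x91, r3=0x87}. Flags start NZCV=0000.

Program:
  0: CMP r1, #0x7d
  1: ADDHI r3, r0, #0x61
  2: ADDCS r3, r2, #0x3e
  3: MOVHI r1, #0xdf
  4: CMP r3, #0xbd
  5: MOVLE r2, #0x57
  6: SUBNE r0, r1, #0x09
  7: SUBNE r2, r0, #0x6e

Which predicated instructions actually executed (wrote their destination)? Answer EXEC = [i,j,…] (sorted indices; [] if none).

[0] flags=0011 → (cmp)
[1] flags=0011 HI?T → r3=0xe0
[2] flags=0011 CS?T → r3=0xcf
[3] flags=0011 HI?T → r1=0xdf
[4] flags=0010 → (cmp)
[5] flags=0010 LE?F → skip
[6] flags=0010 NE?T → r0=0xd6
[7] flags=0010 NE?T → r2=0x68

EXEC = [1,2,3,6,7]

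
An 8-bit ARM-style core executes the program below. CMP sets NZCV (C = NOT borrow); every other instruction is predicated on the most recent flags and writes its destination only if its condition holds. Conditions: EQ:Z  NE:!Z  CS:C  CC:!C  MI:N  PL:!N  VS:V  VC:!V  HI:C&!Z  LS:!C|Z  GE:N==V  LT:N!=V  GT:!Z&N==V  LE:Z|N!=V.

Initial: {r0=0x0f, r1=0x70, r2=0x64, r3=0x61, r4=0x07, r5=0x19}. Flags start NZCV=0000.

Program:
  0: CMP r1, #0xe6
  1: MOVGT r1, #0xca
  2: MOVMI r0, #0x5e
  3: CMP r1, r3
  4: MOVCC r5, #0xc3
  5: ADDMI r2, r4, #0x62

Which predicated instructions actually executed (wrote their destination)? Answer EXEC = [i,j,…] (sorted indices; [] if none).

EXEC = [1,2]

0: ✓ CMP  NZCV=1001
1: ✓ MOVGT  r1←0xca
2: ✓ MOVMI  r0←0x5e
3: ✓ CMP  NZCV=0011
4: · MOVCC
5: · ADDMI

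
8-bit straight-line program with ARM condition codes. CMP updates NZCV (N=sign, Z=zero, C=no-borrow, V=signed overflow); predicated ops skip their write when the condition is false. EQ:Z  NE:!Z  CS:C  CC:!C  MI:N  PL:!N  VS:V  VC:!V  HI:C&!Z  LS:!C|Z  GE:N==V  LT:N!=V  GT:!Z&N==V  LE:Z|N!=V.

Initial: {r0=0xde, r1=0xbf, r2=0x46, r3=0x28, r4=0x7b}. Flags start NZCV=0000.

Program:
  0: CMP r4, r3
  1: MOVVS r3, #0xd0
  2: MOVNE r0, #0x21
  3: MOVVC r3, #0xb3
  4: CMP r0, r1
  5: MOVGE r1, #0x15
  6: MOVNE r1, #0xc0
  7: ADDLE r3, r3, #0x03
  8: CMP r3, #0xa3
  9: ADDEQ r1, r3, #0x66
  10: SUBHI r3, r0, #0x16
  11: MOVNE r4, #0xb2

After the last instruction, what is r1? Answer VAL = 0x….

[0] flags=0010 → (cmp)
[1] flags=0010 VS?F → skip
[2] flags=0010 NE?T → r0=0x21
[3] flags=0010 VC?T → r3=0xb3
[4] flags=0000 → (cmp)
[5] flags=0000 GE?T → r1=0x15
[6] flags=0000 NE?T → r1=0xc0
[7] flags=0000 LE?F → skip
[8] flags=0010 → (cmp)
[9] flags=0010 EQ?F → skip
[10] flags=0010 HI?T → r3=0x0b
[11] flags=0010 NE?T → r4=0xb2

VAL = 0xc0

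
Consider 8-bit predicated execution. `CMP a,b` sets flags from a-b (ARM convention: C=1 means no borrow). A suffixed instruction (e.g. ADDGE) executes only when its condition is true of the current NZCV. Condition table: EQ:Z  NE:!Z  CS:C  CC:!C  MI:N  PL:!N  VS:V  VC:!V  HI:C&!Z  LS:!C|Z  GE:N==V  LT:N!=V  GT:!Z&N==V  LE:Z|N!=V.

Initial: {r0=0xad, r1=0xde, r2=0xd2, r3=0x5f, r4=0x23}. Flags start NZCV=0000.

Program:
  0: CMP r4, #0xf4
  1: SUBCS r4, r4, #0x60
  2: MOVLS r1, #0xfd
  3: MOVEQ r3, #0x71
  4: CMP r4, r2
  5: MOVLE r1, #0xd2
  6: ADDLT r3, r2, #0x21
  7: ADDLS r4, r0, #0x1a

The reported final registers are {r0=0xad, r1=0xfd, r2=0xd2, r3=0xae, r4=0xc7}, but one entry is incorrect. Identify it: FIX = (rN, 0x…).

0: ✓ CMP  NZCV=0000
1: · SUBCS
2: ✓ MOVLS  r1←0xfd
3: · MOVEQ
4: ✓ CMP  NZCV=0000
5: · MOVLE
6: · ADDLT
7: ✓ ADDLS  r4←0xc7

FIX = (r3, 0x5f)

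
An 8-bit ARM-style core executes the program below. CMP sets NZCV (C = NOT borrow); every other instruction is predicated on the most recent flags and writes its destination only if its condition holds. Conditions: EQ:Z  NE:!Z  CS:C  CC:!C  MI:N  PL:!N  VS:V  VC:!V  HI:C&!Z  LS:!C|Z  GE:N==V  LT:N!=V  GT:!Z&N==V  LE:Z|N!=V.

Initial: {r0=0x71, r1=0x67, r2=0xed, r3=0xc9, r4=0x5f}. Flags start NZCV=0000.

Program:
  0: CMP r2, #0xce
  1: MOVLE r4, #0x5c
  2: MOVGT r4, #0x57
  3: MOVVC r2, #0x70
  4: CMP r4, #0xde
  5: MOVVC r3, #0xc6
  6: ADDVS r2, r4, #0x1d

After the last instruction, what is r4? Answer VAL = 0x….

VAL = 0x57

0: ✓ CMP  NZCV=0010
1: · MOVLE
2: ✓ MOVGT  r4←0x57
3: ✓ MOVVC  r2←0x70
4: ✓ CMP  NZCV=0000
5: ✓ MOVVC  r3←0xc6
6: · ADDVS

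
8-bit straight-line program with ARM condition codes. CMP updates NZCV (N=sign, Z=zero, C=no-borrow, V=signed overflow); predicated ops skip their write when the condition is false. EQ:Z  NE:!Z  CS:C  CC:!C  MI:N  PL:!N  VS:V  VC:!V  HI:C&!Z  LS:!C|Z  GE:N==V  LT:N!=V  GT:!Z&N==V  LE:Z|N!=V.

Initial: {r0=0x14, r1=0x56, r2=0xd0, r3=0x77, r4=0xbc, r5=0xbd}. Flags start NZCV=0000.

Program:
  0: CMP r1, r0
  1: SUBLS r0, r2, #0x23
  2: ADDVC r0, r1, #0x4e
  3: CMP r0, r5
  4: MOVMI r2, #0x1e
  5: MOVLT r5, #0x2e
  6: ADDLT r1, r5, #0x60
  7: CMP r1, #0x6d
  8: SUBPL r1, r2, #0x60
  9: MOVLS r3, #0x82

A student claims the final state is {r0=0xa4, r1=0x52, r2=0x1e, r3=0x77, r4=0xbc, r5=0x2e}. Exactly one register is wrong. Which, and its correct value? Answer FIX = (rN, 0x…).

FIX = (r1, 0xbe)

0: ✓ CMP  NZCV=0010
1: · SUBLS
2: ✓ ADDVC  r0←0xa4
3: ✓ CMP  NZCV=1000
4: ✓ MOVMI  r2←0x1e
5: ✓ MOVLT  r5←0x2e
6: ✓ ADDLT  r1←0x8e
7: ✓ CMP  NZCV=0011
8: ✓ SUBPL  r1←0xbe
9: · MOVLS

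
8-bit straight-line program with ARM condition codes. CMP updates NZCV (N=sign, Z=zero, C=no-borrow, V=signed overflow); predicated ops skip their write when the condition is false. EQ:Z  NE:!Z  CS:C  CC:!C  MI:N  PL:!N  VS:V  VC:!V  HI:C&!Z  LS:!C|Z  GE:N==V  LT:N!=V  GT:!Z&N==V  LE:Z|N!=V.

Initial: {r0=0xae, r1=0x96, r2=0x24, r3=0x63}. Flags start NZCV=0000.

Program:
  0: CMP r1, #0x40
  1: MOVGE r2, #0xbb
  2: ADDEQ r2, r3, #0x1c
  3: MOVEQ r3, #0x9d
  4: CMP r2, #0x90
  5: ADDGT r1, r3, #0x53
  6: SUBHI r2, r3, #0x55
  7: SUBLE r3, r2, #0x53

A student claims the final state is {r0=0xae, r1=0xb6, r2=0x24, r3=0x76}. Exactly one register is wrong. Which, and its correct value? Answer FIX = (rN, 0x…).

FIX = (r3, 0x63)

[0] flags=0011 → (cmp)
[1] flags=0011 GE?F → skip
[2] flags=0011 EQ?F → skip
[3] flags=0011 EQ?F → skip
[4] flags=1001 → (cmp)
[5] flags=1001 GT?T → r1=0xb6
[6] flags=1001 HI?F → skip
[7] flags=1001 LE?F → skip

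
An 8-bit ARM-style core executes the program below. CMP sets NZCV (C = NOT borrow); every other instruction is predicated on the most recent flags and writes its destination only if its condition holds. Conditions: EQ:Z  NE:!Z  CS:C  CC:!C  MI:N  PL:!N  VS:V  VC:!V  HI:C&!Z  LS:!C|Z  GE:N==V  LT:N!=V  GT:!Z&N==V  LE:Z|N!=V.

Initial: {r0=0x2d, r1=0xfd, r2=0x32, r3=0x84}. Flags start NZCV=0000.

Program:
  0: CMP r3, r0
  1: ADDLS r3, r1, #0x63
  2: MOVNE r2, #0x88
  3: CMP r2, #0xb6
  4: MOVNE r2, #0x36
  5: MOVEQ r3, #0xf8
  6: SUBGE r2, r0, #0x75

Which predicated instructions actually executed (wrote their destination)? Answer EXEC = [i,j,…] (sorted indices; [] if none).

EXEC = [2,4]

0: ✓ CMP  NZCV=0011
1: · ADDLS
2: ✓ MOVNE  r2←0x88
3: ✓ CMP  NZCV=1000
4: ✓ MOVNE  r2←0x36
5: · MOVEQ
6: · SUBGE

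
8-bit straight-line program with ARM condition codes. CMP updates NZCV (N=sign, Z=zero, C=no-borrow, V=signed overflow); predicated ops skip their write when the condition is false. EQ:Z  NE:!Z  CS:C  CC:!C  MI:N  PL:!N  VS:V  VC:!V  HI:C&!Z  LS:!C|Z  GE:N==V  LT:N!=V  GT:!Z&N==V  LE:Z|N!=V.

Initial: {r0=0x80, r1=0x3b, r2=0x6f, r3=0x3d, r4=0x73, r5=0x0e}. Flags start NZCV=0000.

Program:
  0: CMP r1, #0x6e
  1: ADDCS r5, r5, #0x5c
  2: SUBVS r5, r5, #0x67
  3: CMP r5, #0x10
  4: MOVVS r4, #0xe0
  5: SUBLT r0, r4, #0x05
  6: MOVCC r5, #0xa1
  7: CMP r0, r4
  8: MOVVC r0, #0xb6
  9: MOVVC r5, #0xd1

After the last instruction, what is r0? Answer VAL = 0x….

VAL = 0xb6

[0] flags=1000 → (cmp)
[1] flags=1000 CS?F → skip
[2] flags=1000 VS?F → skip
[3] flags=1000 → (cmp)
[4] flags=1000 VS?F → skip
[5] flags=1000 LT?T → r0=0x6e
[6] flags=1000 CC?T → r5=0xa1
[7] flags=1000 → (cmp)
[8] flags=1000 VC?T → r0=0xb6
[9] flags=1000 VC?T → r5=0xd1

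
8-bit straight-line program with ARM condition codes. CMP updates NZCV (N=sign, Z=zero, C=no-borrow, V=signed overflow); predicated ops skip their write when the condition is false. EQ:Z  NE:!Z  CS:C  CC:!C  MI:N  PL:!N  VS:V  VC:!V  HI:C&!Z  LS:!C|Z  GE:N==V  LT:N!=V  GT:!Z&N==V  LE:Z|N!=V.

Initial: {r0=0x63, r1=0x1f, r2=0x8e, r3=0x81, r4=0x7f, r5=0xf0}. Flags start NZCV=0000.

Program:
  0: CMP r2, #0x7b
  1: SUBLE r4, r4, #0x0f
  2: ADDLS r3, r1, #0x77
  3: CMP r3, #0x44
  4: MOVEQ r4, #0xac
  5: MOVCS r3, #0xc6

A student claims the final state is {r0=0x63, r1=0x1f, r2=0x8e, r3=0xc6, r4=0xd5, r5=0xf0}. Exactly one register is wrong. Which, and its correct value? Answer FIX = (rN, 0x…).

FIX = (r4, 0x70)

0: ✓ CMP  NZCV=0011
1: ✓ SUBLE  r4←0x70
2: · ADDLS
3: ✓ CMP  NZCV=0011
4: · MOVEQ
5: ✓ MOVCS  r3←0xc6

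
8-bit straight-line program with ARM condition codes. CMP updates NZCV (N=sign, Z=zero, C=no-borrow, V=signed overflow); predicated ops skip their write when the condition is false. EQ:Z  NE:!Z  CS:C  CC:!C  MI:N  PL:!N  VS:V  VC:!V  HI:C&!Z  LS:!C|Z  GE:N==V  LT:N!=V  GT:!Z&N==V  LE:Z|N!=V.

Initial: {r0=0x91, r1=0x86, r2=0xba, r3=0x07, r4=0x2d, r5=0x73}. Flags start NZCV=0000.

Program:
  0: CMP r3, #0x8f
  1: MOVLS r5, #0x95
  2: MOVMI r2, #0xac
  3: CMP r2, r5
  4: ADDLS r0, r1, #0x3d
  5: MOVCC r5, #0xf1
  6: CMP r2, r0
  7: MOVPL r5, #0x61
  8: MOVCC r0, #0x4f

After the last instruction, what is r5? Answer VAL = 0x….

VAL = 0x61

0: ✓ CMP  NZCV=0000
1: ✓ MOVLS  r5←0x95
2: · MOVMI
3: ✓ CMP  NZCV=0010
4: · ADDLS
5: · MOVCC
6: ✓ CMP  NZCV=0010
7: ✓ MOVPL  r5←0x61
8: · MOVCC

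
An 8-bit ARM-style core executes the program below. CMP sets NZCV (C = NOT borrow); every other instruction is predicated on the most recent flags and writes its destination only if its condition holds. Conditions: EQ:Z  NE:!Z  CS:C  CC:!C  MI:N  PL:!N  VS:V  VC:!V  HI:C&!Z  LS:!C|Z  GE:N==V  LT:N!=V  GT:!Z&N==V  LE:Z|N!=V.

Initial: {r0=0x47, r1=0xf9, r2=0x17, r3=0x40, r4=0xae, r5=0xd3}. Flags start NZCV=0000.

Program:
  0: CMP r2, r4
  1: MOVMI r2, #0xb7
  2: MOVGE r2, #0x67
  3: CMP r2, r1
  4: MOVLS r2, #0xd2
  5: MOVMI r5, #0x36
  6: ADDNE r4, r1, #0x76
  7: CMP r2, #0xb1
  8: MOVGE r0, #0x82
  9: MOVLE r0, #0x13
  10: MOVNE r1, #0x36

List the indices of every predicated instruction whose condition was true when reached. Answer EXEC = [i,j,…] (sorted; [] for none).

EXEC = [2,4,6,8,10]

[0] flags=0000 → (cmp)
[1] flags=0000 MI?F → skip
[2] flags=0000 GE?T → r2=0x67
[3] flags=0000 → (cmp)
[4] flags=0000 LS?T → r2=0xd2
[5] flags=0000 MI?F → skip
[6] flags=0000 NE?T → r4=0x6f
[7] flags=0010 → (cmp)
[8] flags=0010 GE?T → r0=0x82
[9] flags=0010 LE?F → skip
[10] flags=0010 NE?T → r1=0x36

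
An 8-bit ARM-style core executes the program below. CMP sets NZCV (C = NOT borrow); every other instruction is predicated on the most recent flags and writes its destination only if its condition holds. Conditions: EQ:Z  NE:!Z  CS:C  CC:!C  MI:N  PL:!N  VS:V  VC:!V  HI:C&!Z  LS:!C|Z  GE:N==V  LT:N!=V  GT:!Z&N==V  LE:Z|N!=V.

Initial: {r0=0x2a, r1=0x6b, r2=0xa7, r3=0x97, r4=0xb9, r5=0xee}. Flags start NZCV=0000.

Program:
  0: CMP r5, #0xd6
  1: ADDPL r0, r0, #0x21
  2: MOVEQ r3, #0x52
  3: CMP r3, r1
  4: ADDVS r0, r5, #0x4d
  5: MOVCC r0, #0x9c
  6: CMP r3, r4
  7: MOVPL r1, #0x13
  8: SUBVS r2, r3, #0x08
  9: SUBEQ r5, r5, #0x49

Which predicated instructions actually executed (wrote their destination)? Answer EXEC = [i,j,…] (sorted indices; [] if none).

0: ✓ CMP  NZCV=0010
1: ✓ ADDPL  r0←0x4b
2: · MOVEQ
3: ✓ CMP  NZCV=0011
4: ✓ ADDVS  r0←0x3b
5: · MOVCC
6: ✓ CMP  NZCV=1000
7: · MOVPL
8: · SUBVS
9: · SUBEQ

EXEC = [1,4]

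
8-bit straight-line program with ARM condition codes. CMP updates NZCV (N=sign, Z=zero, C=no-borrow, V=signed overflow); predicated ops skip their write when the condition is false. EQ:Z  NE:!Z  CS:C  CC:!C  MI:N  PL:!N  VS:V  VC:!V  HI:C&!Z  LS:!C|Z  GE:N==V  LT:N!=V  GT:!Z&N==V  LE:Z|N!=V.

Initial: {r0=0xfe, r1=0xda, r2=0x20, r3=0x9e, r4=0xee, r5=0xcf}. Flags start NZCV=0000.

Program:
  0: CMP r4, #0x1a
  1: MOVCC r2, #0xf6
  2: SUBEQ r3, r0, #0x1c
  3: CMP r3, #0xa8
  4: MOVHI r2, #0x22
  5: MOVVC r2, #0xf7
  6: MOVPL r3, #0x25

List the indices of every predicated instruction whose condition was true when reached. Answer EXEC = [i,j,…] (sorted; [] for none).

0: ✓ CMP  NZCV=1010
1: · MOVCC
2: · SUBEQ
3: ✓ CMP  NZCV=1000
4: · MOVHI
5: ✓ MOVVC  r2←0xf7
6: · MOVPL

EXEC = [5]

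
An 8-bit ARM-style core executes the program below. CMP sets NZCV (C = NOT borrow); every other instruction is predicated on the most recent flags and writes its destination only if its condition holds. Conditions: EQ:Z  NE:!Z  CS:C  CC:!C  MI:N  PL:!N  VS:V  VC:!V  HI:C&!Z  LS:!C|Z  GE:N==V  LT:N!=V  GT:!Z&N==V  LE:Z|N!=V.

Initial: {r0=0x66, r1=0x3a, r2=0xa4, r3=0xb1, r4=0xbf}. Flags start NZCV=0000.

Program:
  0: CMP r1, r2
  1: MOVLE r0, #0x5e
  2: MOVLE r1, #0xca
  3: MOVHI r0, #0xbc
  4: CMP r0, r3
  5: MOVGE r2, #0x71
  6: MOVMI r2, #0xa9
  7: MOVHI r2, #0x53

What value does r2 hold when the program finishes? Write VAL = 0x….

VAL = 0xa9

[0] flags=1001 → (cmp)
[1] flags=1001 LE?F → skip
[2] flags=1001 LE?F → skip
[3] flags=1001 HI?F → skip
[4] flags=1001 → (cmp)
[5] flags=1001 GE?T → r2=0x71
[6] flags=1001 MI?T → r2=0xa9
[7] flags=1001 HI?F → skip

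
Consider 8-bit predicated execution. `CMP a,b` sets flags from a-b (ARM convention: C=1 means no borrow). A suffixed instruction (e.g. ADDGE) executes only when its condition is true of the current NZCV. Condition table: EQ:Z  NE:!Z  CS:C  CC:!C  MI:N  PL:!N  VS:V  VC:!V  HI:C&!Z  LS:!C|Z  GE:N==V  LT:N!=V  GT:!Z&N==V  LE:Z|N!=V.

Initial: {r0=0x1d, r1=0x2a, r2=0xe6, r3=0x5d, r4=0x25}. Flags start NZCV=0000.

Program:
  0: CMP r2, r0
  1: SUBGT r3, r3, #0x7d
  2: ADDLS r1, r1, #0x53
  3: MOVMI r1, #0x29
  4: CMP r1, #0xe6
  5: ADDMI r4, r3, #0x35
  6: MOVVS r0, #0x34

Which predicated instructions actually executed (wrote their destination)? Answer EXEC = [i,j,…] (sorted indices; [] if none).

[0] flags=1010 → (cmp)
[1] flags=1010 GT?F → skip
[2] flags=1010 LS?F → skip
[3] flags=1010 MI?T → r1=0x29
[4] flags=0000 → (cmp)
[5] flags=0000 MI?F → skip
[6] flags=0000 VS?F → skip

EXEC = [3]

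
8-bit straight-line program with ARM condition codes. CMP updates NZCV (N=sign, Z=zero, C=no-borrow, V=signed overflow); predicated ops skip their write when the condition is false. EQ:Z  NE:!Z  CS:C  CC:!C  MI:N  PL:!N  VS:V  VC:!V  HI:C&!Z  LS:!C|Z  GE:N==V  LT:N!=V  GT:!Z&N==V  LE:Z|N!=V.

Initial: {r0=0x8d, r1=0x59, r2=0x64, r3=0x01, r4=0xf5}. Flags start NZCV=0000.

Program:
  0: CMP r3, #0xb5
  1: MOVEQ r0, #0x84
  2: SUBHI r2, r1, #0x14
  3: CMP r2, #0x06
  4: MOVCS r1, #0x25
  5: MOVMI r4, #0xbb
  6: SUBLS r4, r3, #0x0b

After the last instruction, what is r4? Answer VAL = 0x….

VAL = 0xf5

0: ✓ CMP  NZCV=0000
1: · MOVEQ
2: · SUBHI
3: ✓ CMP  NZCV=0010
4: ✓ MOVCS  r1←0x25
5: · MOVMI
6: · SUBLS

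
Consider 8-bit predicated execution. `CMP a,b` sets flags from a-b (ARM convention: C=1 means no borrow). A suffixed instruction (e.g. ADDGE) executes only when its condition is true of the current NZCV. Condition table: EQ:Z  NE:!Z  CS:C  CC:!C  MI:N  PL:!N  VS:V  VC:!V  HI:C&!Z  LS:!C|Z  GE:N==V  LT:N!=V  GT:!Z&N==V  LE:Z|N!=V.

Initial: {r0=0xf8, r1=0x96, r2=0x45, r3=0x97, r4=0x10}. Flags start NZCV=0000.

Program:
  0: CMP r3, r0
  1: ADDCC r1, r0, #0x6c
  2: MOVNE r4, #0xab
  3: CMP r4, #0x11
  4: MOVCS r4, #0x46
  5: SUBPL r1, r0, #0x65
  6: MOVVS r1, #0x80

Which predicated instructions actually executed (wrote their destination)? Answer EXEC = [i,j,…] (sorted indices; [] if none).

EXEC = [1,2,4]

[0] flags=1000 → (cmp)
[1] flags=1000 CC?T → r1=0x64
[2] flags=1000 NE?T → r4=0xab
[3] flags=1010 → (cmp)
[4] flags=1010 CS?T → r4=0x46
[5] flags=1010 PL?F → skip
[6] flags=1010 VS?F → skip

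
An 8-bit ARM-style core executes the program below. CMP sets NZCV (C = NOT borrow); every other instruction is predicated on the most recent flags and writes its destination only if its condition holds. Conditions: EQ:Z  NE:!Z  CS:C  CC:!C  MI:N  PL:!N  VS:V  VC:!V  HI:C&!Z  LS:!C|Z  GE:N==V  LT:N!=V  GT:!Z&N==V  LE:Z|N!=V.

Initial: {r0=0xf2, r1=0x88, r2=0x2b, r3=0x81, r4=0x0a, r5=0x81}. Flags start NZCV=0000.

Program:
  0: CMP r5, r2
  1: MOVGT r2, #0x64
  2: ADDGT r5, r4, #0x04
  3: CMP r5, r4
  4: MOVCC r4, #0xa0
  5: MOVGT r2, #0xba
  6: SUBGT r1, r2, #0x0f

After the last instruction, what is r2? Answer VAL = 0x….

VAL = 0x2b

[0] flags=0011 → (cmp)
[1] flags=0011 GT?F → skip
[2] flags=0011 GT?F → skip
[3] flags=0011 → (cmp)
[4] flags=0011 CC?F → skip
[5] flags=0011 GT?F → skip
[6] flags=0011 GT?F → skip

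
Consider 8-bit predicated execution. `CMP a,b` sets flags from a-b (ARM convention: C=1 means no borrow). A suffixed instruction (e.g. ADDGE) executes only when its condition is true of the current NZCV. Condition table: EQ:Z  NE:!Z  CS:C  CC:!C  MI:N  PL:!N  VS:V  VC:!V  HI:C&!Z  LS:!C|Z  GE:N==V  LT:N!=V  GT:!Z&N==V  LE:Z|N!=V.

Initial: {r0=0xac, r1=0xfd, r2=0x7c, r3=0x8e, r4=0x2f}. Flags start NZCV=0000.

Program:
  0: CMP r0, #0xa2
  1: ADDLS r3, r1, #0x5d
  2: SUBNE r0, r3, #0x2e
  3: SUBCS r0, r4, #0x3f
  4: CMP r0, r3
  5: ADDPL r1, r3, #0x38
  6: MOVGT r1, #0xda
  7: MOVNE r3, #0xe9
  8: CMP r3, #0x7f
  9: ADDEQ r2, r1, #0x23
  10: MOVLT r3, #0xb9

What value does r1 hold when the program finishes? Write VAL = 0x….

VAL = 0xda

[0] flags=0010 → (cmp)
[1] flags=0010 LS?F → skip
[2] flags=0010 NE?T → r0=0x60
[3] flags=0010 CS?T → r0=0xf0
[4] flags=0010 → (cmp)
[5] flags=0010 PL?T → r1=0xc6
[6] flags=0010 GT?T → r1=0xda
[7] flags=0010 NE?T → r3=0xe9
[8] flags=0011 → (cmp)
[9] flags=0011 EQ?F → skip
[10] flags=0011 LT?T → r3=0xb9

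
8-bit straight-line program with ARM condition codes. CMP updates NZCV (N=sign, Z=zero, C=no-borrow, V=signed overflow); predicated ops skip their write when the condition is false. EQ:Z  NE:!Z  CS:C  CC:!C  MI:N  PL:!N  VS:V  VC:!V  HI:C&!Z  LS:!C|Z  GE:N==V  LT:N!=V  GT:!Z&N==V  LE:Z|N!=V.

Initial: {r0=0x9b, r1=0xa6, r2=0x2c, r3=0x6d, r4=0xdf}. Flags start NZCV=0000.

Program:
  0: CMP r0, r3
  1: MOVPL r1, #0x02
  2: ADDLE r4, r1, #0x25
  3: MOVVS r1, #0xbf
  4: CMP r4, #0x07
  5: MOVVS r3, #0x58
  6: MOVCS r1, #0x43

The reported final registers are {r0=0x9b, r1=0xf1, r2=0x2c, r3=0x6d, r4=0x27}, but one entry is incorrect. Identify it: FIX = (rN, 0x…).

FIX = (r1, 0x43)

[0] flags=0011 → (cmp)
[1] flags=0011 PL?T → r1=0x02
[2] flags=0011 LE?T → r4=0x27
[3] flags=0011 VS?T → r1=0xbf
[4] flags=0010 → (cmp)
[5] flags=0010 VS?F → skip
[6] flags=0010 CS?T → r1=0x43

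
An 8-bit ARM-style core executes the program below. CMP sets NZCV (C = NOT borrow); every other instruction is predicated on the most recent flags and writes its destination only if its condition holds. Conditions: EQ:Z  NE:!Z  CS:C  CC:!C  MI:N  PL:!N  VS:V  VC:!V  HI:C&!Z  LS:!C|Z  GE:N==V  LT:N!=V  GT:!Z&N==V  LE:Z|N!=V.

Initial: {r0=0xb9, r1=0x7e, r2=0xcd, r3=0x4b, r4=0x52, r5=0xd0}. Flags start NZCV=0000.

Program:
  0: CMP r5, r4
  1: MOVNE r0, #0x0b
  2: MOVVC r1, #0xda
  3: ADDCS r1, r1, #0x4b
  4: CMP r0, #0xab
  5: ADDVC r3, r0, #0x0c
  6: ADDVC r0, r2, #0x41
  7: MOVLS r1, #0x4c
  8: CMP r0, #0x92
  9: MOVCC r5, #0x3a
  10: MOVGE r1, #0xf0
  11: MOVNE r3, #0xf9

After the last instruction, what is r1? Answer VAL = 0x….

VAL = 0xf0

0: ✓ CMP  NZCV=0011
1: ✓ MOVNE  r0←0x0b
2: · MOVVC
3: ✓ ADDCS  r1←0xc9
4: ✓ CMP  NZCV=0000
5: ✓ ADDVC  r3←0x17
6: ✓ ADDVC  r0←0x0e
7: ✓ MOVLS  r1←0x4c
8: ✓ CMP  NZCV=0000
9: ✓ MOVCC  r5←0x3a
10: ✓ MOVGE  r1←0xf0
11: ✓ MOVNE  r3←0xf9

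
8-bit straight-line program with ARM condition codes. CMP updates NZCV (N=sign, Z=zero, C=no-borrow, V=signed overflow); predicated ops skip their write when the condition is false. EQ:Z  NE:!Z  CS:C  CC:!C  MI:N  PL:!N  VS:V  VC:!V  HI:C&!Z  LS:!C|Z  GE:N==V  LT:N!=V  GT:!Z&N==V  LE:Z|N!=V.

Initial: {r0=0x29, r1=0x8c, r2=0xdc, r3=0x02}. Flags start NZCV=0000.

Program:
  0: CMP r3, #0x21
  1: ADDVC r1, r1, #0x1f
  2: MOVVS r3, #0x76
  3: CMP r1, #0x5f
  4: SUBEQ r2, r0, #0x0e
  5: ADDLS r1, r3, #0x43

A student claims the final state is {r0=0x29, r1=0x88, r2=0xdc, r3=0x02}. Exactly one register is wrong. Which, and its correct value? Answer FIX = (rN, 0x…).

0: ✓ CMP  NZCV=1000
1: ✓ ADDVC  r1←0xab
2: · MOVVS
3: ✓ CMP  NZCV=0011
4: · SUBEQ
5: · ADDLS

FIX = (r1, 0xab)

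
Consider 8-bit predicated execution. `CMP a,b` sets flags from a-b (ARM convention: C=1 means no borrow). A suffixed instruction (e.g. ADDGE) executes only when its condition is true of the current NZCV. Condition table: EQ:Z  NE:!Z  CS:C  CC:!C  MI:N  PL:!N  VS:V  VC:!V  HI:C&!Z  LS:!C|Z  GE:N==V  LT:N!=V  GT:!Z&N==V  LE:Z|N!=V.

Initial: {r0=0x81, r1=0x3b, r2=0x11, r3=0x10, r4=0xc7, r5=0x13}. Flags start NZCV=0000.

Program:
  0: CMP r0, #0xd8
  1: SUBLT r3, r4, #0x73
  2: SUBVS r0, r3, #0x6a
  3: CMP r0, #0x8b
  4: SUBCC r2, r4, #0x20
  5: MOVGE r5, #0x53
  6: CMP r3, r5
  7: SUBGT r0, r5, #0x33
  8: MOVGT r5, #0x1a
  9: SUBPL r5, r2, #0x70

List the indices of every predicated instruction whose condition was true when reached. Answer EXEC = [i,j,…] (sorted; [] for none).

EXEC = [1,4,7,8,9]

[0] flags=1000 → (cmp)
[1] flags=1000 LT?T → r3=0x54
[2] flags=1000 VS?F → skip
[3] flags=1000 → (cmp)
[4] flags=1000 CC?T → r2=0xa7
[5] flags=1000 GE?F → skip
[6] flags=0010 → (cmp)
[7] flags=0010 GT?T → r0=0xe0
[8] flags=0010 GT?T → r5=0x1a
[9] flags=0010 PL?T → r5=0x37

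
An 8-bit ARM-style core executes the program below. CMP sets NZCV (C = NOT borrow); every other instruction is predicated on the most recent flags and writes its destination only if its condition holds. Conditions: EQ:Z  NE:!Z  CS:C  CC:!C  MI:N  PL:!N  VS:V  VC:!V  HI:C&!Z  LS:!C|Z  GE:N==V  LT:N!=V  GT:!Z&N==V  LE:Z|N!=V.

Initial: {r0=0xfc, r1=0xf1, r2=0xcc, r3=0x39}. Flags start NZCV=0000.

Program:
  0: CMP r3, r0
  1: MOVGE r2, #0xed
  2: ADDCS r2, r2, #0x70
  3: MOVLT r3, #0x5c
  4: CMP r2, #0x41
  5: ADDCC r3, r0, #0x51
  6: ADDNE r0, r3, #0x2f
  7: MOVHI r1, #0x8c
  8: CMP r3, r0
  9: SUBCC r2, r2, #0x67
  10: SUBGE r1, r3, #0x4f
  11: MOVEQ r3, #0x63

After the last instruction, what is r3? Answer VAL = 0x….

0: ✓ CMP  NZCV=0000
1: ✓ MOVGE  r2←0xed
2: · ADDCS
3: · MOVLT
4: ✓ CMP  NZCV=1010
5: · ADDCC
6: ✓ ADDNE  r0←0x68
7: ✓ MOVHI  r1←0x8c
8: ✓ CMP  NZCV=1000
9: ✓ SUBCC  r2←0x86
10: · SUBGE
11: · MOVEQ

VAL = 0x39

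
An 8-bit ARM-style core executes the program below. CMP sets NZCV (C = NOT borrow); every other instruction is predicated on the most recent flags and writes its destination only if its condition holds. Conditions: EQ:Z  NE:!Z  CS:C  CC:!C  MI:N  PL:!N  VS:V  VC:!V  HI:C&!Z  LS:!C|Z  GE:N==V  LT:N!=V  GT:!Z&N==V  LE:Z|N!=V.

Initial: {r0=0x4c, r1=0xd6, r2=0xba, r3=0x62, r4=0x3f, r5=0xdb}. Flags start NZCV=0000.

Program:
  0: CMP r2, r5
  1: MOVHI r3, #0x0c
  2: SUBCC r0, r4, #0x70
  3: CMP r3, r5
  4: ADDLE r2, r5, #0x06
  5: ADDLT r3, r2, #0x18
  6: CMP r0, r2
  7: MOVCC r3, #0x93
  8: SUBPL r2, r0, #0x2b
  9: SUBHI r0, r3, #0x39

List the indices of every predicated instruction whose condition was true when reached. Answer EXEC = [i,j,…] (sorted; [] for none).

EXEC = [2,8,9]

0: ✓ CMP  NZCV=1000
1: · MOVHI
2: ✓ SUBCC  r0←0xcf
3: ✓ CMP  NZCV=1001
4: · ADDLE
5: · ADDLT
6: ✓ CMP  NZCV=0010
7: · MOVCC
8: ✓ SUBPL  r2←0xa4
9: ✓ SUBHI  r0←0x29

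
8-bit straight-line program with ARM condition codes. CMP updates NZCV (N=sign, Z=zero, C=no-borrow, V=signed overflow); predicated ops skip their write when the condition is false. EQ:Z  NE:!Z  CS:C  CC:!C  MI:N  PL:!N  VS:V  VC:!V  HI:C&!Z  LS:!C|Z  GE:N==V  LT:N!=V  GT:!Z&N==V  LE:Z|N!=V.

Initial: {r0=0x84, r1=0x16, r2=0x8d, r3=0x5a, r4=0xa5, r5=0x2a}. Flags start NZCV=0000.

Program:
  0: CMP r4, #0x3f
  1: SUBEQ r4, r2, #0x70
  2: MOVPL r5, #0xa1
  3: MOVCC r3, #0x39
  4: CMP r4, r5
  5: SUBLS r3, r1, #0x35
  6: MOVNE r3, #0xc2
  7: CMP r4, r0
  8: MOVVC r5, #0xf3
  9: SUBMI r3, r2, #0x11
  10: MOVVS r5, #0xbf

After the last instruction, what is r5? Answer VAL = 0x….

VAL = 0xf3

[0] flags=0011 → (cmp)
[1] flags=0011 EQ?F → skip
[2] flags=0011 PL?T → r5=0xa1
[3] flags=0011 CC?F → skip
[4] flags=0010 → (cmp)
[5] flags=0010 LS?F → skip
[6] flags=0010 NE?T → r3=0xc2
[7] flags=0010 → (cmp)
[8] flags=0010 VC?T → r5=0xf3
[9] flags=0010 MI?F → skip
[10] flags=0010 VS?F → skip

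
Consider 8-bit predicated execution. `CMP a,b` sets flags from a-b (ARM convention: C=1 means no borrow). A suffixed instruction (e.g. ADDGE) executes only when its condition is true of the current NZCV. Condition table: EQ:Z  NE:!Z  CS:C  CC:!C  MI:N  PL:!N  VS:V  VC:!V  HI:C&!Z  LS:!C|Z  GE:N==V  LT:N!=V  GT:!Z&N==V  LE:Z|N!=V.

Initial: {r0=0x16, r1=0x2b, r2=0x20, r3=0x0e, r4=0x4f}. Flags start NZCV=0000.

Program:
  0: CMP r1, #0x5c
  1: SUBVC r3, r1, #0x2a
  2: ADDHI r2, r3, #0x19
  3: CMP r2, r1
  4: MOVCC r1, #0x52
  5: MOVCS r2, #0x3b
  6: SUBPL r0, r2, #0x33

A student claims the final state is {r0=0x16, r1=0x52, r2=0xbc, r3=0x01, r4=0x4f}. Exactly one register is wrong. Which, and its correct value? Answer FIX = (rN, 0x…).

[0] flags=1000 → (cmp)
[1] flags=1000 VC?T → r3=0x01
[2] flags=1000 HI?F → skip
[3] flags=1000 → (cmp)
[4] flags=1000 CC?T → r1=0x52
[5] flags=1000 CS?F → skip
[6] flags=1000 PL?F → skip

FIX = (r2, 0x20)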